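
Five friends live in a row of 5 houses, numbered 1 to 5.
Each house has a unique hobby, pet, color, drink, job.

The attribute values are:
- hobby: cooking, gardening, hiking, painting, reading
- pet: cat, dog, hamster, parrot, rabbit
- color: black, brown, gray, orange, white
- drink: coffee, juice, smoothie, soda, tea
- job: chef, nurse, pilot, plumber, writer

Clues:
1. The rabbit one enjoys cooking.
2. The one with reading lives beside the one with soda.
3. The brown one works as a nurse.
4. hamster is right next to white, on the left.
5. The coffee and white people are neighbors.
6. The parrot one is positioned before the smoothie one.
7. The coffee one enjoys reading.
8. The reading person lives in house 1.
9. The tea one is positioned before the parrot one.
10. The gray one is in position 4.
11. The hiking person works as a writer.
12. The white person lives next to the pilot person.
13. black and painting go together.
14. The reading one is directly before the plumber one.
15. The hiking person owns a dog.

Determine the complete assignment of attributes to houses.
Solution:

House | Hobby | Pet | Color | Drink | Job
-----------------------------------------
  1   | reading | hamster | brown | coffee | nurse
  2   | cooking | rabbit | white | soda | plumber
  3   | painting | cat | black | tea | pilot
  4   | gardening | parrot | gray | juice | chef
  5   | hiking | dog | orange | smoothie | writer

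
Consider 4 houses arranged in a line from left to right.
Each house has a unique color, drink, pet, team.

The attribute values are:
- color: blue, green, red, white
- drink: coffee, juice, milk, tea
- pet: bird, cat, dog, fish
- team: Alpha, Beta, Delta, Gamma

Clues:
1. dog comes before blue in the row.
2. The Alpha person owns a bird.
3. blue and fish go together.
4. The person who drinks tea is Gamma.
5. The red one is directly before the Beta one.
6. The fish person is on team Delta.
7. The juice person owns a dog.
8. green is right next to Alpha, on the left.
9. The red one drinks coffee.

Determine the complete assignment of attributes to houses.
Solution:

House | Color | Drink | Pet | Team
----------------------------------
  1   | green | tea | cat | Gamma
  2   | red | coffee | bird | Alpha
  3   | white | juice | dog | Beta
  4   | blue | milk | fish | Delta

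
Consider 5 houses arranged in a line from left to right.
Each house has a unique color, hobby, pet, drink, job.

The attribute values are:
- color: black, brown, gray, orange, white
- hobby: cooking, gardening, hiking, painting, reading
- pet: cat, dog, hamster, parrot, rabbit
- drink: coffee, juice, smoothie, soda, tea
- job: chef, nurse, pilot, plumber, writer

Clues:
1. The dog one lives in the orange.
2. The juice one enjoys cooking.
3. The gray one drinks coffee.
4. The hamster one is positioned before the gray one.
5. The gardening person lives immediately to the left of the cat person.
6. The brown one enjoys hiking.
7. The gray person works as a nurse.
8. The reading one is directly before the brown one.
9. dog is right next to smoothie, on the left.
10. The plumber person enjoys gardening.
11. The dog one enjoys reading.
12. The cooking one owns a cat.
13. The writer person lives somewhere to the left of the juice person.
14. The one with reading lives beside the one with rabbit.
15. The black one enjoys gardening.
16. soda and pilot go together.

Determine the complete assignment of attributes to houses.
Solution:

House | Color | Hobby | Pet | Drink | Job
-----------------------------------------
  1   | orange | reading | dog | soda | pilot
  2   | brown | hiking | rabbit | smoothie | writer
  3   | black | gardening | hamster | tea | plumber
  4   | white | cooking | cat | juice | chef
  5   | gray | painting | parrot | coffee | nurse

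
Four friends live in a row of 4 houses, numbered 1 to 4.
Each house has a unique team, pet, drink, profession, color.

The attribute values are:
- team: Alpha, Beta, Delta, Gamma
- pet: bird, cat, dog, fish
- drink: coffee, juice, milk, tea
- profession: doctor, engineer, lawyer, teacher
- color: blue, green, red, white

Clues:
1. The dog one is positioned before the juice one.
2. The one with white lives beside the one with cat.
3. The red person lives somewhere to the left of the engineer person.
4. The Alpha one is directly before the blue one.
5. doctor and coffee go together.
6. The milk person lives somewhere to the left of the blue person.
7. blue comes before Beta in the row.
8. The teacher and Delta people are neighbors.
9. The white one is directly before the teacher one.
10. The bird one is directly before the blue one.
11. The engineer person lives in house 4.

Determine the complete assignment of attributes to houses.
Solution:

House | Team | Pet | Drink | Profession | Color
-----------------------------------------------
  1   | Alpha | bird | milk | lawyer | white
  2   | Gamma | cat | tea | teacher | blue
  3   | Delta | dog | coffee | doctor | red
  4   | Beta | fish | juice | engineer | green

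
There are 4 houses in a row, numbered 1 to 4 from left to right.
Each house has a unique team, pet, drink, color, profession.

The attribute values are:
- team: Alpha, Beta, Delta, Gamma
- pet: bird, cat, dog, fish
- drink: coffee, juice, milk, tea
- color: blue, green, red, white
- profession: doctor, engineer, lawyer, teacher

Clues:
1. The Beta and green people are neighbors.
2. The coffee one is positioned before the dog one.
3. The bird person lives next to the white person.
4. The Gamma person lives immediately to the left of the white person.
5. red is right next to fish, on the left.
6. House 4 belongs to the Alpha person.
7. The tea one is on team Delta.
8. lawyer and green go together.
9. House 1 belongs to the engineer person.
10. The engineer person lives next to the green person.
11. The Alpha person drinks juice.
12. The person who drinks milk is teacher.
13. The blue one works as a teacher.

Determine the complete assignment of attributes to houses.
Solution:

House | Team | Pet | Drink | Color | Profession
-----------------------------------------------
  1   | Beta | cat | coffee | red | engineer
  2   | Delta | fish | tea | green | lawyer
  3   | Gamma | bird | milk | blue | teacher
  4   | Alpha | dog | juice | white | doctor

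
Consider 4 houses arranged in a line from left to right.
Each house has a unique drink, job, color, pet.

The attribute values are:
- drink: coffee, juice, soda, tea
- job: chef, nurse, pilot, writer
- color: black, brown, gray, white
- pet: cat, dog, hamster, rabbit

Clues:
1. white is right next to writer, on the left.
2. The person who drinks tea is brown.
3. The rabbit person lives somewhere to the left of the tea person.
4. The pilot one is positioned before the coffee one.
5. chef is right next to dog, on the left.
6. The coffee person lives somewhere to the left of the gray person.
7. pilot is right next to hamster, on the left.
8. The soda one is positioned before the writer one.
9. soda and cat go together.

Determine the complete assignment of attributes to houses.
Solution:

House | Drink | Job | Color | Pet
---------------------------------
  1   | soda | pilot | white | cat
  2   | coffee | writer | black | hamster
  3   | juice | chef | gray | rabbit
  4   | tea | nurse | brown | dog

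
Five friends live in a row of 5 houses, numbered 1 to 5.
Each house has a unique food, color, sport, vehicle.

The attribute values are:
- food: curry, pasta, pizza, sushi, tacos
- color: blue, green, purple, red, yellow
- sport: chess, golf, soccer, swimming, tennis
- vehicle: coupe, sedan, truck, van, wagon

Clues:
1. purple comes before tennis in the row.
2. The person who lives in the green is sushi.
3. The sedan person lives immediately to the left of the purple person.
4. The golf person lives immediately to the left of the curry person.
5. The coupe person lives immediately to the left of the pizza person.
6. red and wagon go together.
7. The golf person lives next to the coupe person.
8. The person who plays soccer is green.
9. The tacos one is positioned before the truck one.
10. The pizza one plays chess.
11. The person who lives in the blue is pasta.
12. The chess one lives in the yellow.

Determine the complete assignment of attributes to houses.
Solution:

House | Food | Color | Sport | Vehicle
--------------------------------------
  1   | pasta | blue | golf | sedan
  2   | curry | purple | swimming | coupe
  3   | pizza | yellow | chess | van
  4   | tacos | red | tennis | wagon
  5   | sushi | green | soccer | truck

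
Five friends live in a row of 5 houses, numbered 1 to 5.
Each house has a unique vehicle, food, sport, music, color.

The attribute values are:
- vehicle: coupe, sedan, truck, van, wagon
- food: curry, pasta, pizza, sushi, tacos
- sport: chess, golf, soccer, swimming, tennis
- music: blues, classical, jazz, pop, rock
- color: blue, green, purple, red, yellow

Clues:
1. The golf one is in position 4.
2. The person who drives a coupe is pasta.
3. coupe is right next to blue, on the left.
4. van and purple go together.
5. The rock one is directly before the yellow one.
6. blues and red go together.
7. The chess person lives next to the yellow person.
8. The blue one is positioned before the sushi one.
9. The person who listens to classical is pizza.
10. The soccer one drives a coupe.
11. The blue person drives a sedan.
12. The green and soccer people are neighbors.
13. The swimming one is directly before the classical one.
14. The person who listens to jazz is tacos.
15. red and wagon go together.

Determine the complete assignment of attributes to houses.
Solution:

House | Vehicle | Food | Sport | Music | Color
----------------------------------------------
  1   | truck | curry | chess | rock | green
  2   | coupe | pasta | soccer | pop | yellow
  3   | sedan | tacos | swimming | jazz | blue
  4   | van | pizza | golf | classical | purple
  5   | wagon | sushi | tennis | blues | red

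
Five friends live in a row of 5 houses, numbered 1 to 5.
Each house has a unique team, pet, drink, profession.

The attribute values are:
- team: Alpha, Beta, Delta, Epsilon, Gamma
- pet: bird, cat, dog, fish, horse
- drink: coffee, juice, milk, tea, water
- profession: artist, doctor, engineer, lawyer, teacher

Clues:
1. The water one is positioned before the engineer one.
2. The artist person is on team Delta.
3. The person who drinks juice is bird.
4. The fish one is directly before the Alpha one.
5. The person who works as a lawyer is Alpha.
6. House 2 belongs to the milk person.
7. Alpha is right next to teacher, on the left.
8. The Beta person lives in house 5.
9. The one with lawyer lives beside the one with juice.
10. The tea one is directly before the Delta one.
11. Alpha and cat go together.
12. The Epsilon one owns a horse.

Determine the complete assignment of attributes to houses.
Solution:

House | Team | Pet | Drink | Profession
---------------------------------------
  1   | Epsilon | horse | tea | doctor
  2   | Delta | fish | milk | artist
  3   | Alpha | cat | water | lawyer
  4   | Gamma | bird | juice | teacher
  5   | Beta | dog | coffee | engineer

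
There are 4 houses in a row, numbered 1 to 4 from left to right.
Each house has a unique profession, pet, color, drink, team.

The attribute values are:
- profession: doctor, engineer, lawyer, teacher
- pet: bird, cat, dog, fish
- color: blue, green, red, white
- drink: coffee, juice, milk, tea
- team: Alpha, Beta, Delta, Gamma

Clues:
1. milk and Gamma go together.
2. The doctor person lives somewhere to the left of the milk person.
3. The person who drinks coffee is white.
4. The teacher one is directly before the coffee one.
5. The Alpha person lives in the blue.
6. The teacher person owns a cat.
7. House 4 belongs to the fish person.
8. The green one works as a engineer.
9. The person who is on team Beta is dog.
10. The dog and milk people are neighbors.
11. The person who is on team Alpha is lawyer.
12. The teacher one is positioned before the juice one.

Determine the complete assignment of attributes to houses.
Solution:

House | Profession | Pet | Color | Drink | Team
-----------------------------------------------
  1   | teacher | cat | red | tea | Delta
  2   | doctor | dog | white | coffee | Beta
  3   | engineer | bird | green | milk | Gamma
  4   | lawyer | fish | blue | juice | Alpha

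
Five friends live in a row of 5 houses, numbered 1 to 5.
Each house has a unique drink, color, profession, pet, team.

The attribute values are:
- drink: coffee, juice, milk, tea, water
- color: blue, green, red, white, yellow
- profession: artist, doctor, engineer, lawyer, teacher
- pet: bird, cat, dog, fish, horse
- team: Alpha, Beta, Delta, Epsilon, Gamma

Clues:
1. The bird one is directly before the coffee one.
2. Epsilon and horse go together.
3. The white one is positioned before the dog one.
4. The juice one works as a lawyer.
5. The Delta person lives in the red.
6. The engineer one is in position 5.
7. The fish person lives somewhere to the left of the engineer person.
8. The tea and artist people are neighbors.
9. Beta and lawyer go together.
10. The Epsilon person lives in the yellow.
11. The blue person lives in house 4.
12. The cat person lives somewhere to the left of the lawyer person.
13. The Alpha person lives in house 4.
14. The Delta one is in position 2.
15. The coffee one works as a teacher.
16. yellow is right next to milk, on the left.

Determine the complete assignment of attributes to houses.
Solution:

House | Drink | Color | Profession | Pet | Team
-----------------------------------------------
  1   | tea | yellow | doctor | horse | Epsilon
  2   | milk | red | artist | cat | Delta
  3   | juice | white | lawyer | bird | Beta
  4   | coffee | blue | teacher | fish | Alpha
  5   | water | green | engineer | dog | Gamma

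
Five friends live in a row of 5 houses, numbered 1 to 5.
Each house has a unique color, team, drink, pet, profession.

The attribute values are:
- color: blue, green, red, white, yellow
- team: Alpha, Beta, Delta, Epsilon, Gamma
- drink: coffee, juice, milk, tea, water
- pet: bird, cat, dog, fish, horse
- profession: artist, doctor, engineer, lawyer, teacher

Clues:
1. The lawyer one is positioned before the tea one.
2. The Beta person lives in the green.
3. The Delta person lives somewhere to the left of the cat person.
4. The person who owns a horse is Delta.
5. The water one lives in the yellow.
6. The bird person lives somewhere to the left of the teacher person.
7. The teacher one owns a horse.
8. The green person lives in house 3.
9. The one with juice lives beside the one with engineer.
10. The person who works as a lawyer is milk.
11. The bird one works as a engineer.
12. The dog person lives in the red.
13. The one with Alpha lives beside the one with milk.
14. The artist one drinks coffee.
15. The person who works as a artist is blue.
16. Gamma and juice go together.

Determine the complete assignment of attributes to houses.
Solution:

House | Color | Team | Drink | Pet | Profession
-----------------------------------------------
  1   | red | Gamma | juice | dog | doctor
  2   | yellow | Alpha | water | bird | engineer
  3   | green | Beta | milk | fish | lawyer
  4   | white | Delta | tea | horse | teacher
  5   | blue | Epsilon | coffee | cat | artist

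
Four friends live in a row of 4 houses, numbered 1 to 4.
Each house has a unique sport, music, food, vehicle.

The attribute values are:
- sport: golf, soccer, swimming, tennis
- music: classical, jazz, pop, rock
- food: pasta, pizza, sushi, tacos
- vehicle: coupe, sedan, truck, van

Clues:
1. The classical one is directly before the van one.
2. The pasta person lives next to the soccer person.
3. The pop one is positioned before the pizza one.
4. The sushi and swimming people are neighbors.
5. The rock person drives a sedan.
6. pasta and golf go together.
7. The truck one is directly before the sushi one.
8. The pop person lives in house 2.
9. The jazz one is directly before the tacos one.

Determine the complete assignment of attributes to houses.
Solution:

House | Sport | Music | Food | Vehicle
--------------------------------------
  1   | golf | classical | pasta | truck
  2   | soccer | pop | sushi | van
  3   | swimming | jazz | pizza | coupe
  4   | tennis | rock | tacos | sedan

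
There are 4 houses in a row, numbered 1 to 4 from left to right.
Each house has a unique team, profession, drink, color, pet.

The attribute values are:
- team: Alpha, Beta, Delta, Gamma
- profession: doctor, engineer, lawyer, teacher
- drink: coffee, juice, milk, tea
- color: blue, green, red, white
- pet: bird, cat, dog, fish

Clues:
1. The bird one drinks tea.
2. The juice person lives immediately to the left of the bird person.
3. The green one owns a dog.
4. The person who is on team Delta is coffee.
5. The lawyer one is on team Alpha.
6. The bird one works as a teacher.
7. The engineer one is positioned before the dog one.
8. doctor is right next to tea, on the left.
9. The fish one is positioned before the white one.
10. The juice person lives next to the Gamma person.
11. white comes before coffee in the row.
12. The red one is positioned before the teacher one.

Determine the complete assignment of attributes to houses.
Solution:

House | Team | Profession | Drink | Color | Pet
-----------------------------------------------
  1   | Beta | doctor | juice | red | fish
  2   | Gamma | teacher | tea | white | bird
  3   | Delta | engineer | coffee | blue | cat
  4   | Alpha | lawyer | milk | green | dog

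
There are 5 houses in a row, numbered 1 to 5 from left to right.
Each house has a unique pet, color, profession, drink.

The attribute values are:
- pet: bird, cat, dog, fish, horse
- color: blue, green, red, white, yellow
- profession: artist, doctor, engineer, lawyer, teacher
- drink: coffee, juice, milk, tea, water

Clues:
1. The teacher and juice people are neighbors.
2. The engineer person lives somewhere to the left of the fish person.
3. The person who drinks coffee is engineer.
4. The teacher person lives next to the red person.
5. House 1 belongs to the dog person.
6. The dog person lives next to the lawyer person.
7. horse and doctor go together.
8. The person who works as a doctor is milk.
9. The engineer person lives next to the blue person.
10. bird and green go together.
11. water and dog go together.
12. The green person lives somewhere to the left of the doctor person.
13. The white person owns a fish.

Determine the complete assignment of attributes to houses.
Solution:

House | Pet | Color | Profession | Drink
----------------------------------------
  1   | dog | yellow | teacher | water
  2   | cat | red | lawyer | juice
  3   | bird | green | engineer | coffee
  4   | horse | blue | doctor | milk
  5   | fish | white | artist | tea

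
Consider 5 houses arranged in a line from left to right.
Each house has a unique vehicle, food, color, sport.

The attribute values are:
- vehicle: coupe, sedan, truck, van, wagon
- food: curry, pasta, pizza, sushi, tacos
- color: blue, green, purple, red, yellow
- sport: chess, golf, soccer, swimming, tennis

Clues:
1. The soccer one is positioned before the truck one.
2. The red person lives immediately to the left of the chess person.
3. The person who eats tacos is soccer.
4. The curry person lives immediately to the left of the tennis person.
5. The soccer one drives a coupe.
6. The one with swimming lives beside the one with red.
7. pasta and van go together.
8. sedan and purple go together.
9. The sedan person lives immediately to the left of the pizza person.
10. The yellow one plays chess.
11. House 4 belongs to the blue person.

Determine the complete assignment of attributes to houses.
Solution:

House | Vehicle | Food | Color | Sport
--------------------------------------
  1   | sedan | curry | purple | swimming
  2   | wagon | pizza | red | tennis
  3   | van | pasta | yellow | chess
  4   | coupe | tacos | blue | soccer
  5   | truck | sushi | green | golf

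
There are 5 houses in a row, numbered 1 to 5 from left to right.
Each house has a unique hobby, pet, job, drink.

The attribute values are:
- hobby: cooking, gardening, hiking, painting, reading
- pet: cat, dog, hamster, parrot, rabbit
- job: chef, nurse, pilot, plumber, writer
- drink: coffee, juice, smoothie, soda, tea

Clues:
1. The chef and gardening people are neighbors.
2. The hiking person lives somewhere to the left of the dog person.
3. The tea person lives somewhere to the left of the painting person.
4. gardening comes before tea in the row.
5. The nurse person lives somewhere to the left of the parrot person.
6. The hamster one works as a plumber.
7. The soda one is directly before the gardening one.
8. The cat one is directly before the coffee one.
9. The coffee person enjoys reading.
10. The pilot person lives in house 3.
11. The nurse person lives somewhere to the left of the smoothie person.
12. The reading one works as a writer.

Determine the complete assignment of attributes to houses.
Solution:

House | Hobby | Pet | Job | Drink
---------------------------------
  1   | hiking | rabbit | chef | soda
  2   | gardening | dog | nurse | juice
  3   | cooking | cat | pilot | tea
  4   | reading | parrot | writer | coffee
  5   | painting | hamster | plumber | smoothie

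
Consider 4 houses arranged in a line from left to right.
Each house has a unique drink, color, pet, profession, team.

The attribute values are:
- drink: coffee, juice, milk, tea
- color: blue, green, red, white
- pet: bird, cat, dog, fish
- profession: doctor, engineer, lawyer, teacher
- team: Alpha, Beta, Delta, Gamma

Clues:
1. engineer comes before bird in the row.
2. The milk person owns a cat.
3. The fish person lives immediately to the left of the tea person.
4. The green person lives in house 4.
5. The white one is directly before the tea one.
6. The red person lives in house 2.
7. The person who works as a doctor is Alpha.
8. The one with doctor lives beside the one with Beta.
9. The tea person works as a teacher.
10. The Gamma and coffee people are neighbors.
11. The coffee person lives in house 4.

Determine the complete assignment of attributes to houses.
Solution:

House | Drink | Color | Pet | Profession | Team
-----------------------------------------------
  1   | juice | white | fish | doctor | Alpha
  2   | tea | red | dog | teacher | Beta
  3   | milk | blue | cat | engineer | Gamma
  4   | coffee | green | bird | lawyer | Delta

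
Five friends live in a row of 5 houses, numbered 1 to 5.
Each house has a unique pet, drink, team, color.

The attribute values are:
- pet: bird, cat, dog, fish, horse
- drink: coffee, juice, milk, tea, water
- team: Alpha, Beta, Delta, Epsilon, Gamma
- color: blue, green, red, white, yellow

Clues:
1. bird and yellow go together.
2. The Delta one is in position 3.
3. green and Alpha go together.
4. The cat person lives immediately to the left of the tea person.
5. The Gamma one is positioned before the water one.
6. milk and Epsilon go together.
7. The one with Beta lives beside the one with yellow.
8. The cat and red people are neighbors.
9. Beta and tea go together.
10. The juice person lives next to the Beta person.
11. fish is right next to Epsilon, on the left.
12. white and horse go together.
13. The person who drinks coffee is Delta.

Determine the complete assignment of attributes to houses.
Solution:

House | Pet | Drink | Team | Color
----------------------------------
  1   | cat | juice | Gamma | blue
  2   | dog | tea | Beta | red
  3   | bird | coffee | Delta | yellow
  4   | fish | water | Alpha | green
  5   | horse | milk | Epsilon | white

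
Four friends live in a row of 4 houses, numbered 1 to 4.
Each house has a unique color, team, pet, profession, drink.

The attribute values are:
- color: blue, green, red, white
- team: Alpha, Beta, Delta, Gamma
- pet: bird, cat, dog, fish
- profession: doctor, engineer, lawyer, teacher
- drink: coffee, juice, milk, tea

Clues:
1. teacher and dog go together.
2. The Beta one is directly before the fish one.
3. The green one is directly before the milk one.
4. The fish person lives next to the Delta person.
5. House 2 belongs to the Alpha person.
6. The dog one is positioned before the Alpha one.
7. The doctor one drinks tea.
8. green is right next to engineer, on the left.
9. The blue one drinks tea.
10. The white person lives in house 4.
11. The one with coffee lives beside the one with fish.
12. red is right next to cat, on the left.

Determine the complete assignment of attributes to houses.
Solution:

House | Color | Team | Pet | Profession | Drink
-----------------------------------------------
  1   | green | Beta | dog | teacher | coffee
  2   | red | Alpha | fish | engineer | milk
  3   | blue | Delta | cat | doctor | tea
  4   | white | Gamma | bird | lawyer | juice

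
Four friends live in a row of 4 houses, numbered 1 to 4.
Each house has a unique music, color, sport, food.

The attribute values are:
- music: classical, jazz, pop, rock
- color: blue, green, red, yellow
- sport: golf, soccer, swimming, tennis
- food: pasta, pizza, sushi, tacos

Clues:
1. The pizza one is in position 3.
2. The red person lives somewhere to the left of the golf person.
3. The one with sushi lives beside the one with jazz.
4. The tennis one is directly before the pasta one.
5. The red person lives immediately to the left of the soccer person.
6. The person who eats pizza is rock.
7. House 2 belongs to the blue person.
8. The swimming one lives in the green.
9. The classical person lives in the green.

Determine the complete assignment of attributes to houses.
Solution:

House | Music | Color | Sport | Food
------------------------------------
  1   | pop | red | tennis | sushi
  2   | jazz | blue | soccer | pasta
  3   | rock | yellow | golf | pizza
  4   | classical | green | swimming | tacos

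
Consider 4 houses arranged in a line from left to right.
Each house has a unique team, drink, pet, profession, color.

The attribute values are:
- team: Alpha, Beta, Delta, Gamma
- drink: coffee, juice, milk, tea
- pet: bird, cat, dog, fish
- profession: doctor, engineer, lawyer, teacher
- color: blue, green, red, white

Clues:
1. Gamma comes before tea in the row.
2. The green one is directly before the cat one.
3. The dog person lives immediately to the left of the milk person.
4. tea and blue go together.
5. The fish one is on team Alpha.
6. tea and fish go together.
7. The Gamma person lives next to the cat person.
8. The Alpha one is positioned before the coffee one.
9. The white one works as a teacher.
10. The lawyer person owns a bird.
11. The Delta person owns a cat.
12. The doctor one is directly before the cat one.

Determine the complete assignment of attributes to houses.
Solution:

House | Team | Drink | Pet | Profession | Color
-----------------------------------------------
  1   | Gamma | juice | dog | doctor | green
  2   | Delta | milk | cat | teacher | white
  3   | Alpha | tea | fish | engineer | blue
  4   | Beta | coffee | bird | lawyer | red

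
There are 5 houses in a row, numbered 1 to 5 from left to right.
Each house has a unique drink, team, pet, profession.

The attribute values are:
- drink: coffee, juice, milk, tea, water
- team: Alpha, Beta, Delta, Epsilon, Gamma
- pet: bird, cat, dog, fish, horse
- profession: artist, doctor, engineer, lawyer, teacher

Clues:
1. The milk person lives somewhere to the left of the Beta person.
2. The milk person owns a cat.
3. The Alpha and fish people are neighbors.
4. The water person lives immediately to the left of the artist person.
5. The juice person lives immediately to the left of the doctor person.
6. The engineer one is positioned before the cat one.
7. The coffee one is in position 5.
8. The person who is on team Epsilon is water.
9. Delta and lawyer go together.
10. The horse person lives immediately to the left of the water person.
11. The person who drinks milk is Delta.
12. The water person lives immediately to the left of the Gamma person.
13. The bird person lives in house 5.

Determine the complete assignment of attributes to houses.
Solution:

House | Drink | Team | Pet | Profession
---------------------------------------
  1   | juice | Alpha | horse | engineer
  2   | water | Epsilon | fish | doctor
  3   | tea | Gamma | dog | artist
  4   | milk | Delta | cat | lawyer
  5   | coffee | Beta | bird | teacher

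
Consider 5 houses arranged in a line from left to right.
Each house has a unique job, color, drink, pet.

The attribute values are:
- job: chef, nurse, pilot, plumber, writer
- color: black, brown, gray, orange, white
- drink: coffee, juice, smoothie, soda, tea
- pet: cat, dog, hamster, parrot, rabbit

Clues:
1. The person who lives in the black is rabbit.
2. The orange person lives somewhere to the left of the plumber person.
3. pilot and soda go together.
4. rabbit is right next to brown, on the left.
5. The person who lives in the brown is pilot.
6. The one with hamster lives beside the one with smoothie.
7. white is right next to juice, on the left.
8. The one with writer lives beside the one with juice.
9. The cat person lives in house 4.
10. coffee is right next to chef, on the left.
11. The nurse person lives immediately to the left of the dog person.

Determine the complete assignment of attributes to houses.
Solution:

House | Job | Color | Drink | Pet
---------------------------------
  1   | writer | white | coffee | parrot
  2   | chef | black | juice | rabbit
  3   | pilot | brown | soda | hamster
  4   | nurse | orange | smoothie | cat
  5   | plumber | gray | tea | dog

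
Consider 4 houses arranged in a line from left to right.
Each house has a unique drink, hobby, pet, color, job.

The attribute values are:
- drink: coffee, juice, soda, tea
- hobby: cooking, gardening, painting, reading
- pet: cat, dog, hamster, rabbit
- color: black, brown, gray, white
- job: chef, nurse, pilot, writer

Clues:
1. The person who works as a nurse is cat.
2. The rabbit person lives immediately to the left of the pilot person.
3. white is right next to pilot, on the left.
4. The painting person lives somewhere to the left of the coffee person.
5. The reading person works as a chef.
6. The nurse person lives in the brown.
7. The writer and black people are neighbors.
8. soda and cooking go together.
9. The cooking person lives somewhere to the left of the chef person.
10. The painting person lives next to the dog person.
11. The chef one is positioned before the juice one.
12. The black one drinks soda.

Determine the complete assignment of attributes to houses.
Solution:

House | Drink | Hobby | Pet | Color | Job
-----------------------------------------
  1   | tea | painting | rabbit | white | writer
  2   | soda | cooking | dog | black | pilot
  3   | coffee | reading | hamster | gray | chef
  4   | juice | gardening | cat | brown | nurse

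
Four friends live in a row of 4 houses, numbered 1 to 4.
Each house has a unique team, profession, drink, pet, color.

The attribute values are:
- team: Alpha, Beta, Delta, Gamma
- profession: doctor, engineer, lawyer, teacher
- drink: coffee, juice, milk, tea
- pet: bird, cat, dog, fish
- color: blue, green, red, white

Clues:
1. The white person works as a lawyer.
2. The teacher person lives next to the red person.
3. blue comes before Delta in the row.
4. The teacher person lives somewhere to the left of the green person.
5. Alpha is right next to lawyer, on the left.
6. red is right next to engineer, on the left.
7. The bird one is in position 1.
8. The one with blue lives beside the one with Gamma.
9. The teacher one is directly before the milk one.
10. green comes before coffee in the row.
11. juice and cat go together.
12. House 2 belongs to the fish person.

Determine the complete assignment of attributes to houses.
Solution:

House | Team | Profession | Drink | Pet | Color
-----------------------------------------------
  1   | Beta | teacher | tea | bird | blue
  2   | Gamma | doctor | milk | fish | red
  3   | Alpha | engineer | juice | cat | green
  4   | Delta | lawyer | coffee | dog | white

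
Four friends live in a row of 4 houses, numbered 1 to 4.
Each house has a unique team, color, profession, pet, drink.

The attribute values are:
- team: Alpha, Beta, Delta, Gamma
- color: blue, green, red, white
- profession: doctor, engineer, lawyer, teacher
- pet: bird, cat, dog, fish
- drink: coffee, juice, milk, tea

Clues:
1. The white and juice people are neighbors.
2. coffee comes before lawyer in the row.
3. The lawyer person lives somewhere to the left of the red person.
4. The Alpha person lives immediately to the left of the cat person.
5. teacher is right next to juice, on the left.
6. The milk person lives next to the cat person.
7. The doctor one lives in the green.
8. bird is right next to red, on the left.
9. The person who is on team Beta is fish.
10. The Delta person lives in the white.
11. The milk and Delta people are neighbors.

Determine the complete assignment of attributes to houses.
Solution:

House | Team | Color | Profession | Pet | Drink
-----------------------------------------------
  1   | Alpha | green | doctor | dog | milk
  2   | Delta | white | teacher | cat | coffee
  3   | Gamma | blue | lawyer | bird | juice
  4   | Beta | red | engineer | fish | tea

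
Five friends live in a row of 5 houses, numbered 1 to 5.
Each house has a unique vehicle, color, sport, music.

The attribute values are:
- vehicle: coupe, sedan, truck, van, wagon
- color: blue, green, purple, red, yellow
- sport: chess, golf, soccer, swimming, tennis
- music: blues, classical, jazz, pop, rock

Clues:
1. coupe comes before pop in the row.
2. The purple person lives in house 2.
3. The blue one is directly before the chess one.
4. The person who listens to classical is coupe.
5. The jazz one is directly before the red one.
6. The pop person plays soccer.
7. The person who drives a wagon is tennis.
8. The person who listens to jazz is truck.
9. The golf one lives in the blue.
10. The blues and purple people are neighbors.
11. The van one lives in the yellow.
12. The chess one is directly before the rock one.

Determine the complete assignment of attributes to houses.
Solution:

House | Vehicle | Color | Sport | Music
---------------------------------------
  1   | sedan | blue | golf | blues
  2   | truck | purple | chess | jazz
  3   | wagon | red | tennis | rock
  4   | coupe | green | swimming | classical
  5   | van | yellow | soccer | pop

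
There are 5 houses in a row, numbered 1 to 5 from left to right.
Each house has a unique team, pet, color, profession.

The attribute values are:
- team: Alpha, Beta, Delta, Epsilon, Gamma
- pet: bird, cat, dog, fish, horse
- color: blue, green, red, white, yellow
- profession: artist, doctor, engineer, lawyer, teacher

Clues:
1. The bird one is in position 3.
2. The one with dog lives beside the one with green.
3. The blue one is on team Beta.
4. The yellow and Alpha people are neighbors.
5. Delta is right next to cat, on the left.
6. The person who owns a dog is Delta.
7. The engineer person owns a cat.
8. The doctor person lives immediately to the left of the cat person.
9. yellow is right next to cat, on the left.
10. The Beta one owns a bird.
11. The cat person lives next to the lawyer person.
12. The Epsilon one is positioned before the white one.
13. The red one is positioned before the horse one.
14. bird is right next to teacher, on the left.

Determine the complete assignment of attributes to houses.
Solution:

House | Team | Pet | Color | Profession
---------------------------------------
  1   | Delta | dog | yellow | doctor
  2   | Alpha | cat | green | engineer
  3   | Beta | bird | blue | lawyer
  4   | Epsilon | fish | red | teacher
  5   | Gamma | horse | white | artist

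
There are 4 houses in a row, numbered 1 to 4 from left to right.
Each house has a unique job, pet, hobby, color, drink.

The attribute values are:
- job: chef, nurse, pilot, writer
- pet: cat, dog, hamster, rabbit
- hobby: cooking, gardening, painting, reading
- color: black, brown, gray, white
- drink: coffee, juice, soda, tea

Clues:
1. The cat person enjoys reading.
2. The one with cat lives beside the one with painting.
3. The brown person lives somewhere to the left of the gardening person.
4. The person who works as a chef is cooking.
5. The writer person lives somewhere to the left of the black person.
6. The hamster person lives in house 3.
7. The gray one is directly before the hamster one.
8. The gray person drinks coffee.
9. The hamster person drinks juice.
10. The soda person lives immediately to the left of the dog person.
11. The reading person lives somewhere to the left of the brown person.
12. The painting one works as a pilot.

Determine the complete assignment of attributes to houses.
Solution:

House | Job | Pet | Hobby | Color | Drink
-----------------------------------------
  1   | writer | cat | reading | white | soda
  2   | pilot | dog | painting | gray | coffee
  3   | chef | hamster | cooking | brown | juice
  4   | nurse | rabbit | gardening | black | tea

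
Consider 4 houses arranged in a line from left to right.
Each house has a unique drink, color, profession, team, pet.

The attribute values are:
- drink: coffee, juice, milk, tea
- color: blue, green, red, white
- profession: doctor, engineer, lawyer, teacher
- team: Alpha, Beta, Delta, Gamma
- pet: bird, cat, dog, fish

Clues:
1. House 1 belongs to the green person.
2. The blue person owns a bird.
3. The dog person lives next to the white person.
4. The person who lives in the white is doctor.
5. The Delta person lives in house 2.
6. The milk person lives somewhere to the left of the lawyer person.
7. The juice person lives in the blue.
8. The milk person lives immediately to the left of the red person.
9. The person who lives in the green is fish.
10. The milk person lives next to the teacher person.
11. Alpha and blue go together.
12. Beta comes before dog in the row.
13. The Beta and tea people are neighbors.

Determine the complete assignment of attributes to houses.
Solution:

House | Drink | Color | Profession | Team | Pet
-----------------------------------------------
  1   | milk | green | engineer | Beta | fish
  2   | tea | red | teacher | Delta | dog
  3   | coffee | white | doctor | Gamma | cat
  4   | juice | blue | lawyer | Alpha | bird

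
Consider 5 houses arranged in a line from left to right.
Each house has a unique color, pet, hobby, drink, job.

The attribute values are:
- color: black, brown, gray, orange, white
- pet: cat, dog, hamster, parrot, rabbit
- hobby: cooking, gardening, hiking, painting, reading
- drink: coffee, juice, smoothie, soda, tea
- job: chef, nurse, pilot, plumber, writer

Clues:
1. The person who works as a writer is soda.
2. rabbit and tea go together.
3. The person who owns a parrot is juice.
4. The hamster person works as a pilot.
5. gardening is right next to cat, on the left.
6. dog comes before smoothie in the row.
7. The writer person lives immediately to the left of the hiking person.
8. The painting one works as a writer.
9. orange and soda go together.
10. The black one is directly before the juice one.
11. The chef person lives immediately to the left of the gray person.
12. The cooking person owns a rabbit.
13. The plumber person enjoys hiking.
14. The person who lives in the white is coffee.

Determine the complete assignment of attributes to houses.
Solution:

House | Color | Pet | Hobby | Drink | Job
-----------------------------------------
  1   | black | rabbit | cooking | tea | chef
  2   | gray | parrot | gardening | juice | nurse
  3   | orange | cat | painting | soda | writer
  4   | white | dog | hiking | coffee | plumber
  5   | brown | hamster | reading | smoothie | pilot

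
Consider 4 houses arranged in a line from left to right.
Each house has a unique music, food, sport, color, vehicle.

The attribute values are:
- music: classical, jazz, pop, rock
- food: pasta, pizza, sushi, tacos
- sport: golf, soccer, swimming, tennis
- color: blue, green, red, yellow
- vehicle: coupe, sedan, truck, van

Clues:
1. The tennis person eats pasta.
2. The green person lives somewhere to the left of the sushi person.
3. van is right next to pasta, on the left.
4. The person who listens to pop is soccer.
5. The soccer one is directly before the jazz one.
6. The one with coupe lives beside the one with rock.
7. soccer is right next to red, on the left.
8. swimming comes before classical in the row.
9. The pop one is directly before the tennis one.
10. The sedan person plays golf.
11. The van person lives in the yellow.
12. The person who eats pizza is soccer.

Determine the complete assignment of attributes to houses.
Solution:

House | Music | Food | Sport | Color | Vehicle
----------------------------------------------
  1   | pop | pizza | soccer | yellow | van
  2   | jazz | pasta | tennis | red | coupe
  3   | rock | tacos | swimming | green | truck
  4   | classical | sushi | golf | blue | sedan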